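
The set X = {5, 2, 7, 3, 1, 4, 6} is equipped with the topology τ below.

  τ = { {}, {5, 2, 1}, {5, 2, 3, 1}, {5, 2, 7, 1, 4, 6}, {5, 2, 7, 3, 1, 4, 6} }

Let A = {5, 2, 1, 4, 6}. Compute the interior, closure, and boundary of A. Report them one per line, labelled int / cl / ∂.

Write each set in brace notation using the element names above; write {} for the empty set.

int(A) = {5, 2, 1}
cl(A)  = {5, 2, 7, 3, 1, 4, 6}
∂A     = {7, 3, 4, 6}

interior: largest open inside A is {5, 2, 1} (from {}, {5, 2, 1})
cl via duality: int({7, 3}) = {}, so X∖{} = {5, 2, 7, 3, 1, 4, 6}
cl∖int = {7, 3, 4, 6}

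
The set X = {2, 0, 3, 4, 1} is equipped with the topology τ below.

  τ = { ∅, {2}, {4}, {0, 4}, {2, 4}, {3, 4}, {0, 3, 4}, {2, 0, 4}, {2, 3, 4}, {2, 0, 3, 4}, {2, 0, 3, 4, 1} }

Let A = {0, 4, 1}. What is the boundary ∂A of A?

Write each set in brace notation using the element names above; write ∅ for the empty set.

opens ⊆ A: ∅, {4}, {0, 4}; union → int = {0, 4}
complement {2, 3}; its interior {2}; cl(A) = X∖{2} = {0, 3, 4, 1}
boundary = {0, 3, 4, 1} ∖ {0, 4} = {3, 1}

{3, 1}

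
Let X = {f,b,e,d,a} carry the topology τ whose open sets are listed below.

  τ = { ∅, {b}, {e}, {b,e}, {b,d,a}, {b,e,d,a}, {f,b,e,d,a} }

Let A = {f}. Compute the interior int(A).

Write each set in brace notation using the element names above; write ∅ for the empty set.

open subsets of A: ∅; so int(A) = ∅

∅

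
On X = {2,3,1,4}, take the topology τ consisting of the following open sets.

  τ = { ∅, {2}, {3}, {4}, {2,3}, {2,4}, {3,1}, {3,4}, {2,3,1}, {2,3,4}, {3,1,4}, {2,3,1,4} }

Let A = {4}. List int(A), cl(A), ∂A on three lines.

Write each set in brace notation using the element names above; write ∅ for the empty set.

int(A) = {4}
cl(A)  = {4}
∂A     = ∅

opens ⊆ A: ∅, {4}; union → int = {4}
complement {2,3,1}; its interior {2,3,1}; cl(A) = X∖{2,3,1} = {4}
boundary = {4} ∖ {4} = ∅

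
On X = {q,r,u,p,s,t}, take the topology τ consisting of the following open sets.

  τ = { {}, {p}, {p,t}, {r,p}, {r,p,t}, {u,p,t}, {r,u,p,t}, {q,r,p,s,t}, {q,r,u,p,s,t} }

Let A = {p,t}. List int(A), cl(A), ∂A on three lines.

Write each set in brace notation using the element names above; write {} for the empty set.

int(A) = {p,t}
cl(A)  = {q,r,u,p,s,t}
∂A     = {q,r,u,s}

open subsets of A: {}, {p}, {p,t}; so int(A) = {p,t}
closure: X∖int(X∖A) = X∖{} = {q,r,u,p,s,t}
∂A = {q,r,u,p,s,t} minus {p,t} = {q,r,u,s}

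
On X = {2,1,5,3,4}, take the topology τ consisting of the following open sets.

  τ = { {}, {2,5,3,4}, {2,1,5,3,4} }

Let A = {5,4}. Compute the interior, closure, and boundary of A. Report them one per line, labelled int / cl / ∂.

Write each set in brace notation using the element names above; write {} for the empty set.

int(A) = {}
cl(A)  = {2,1,5,3,4}
∂A     = {2,1,5,3,4}

U open, U⊆A: {}. int(A) = ⋃ = {}
X∖A={2,1,3}, int(X∖A)={}, hence cl(A)={2,1,5,3,4}
∂A: remove int from cl → {2,1,5,3,4}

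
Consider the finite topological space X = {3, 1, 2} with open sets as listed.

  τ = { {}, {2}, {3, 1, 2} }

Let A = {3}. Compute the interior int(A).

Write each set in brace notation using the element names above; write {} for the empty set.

{}

interior: largest open inside A is {} (from {})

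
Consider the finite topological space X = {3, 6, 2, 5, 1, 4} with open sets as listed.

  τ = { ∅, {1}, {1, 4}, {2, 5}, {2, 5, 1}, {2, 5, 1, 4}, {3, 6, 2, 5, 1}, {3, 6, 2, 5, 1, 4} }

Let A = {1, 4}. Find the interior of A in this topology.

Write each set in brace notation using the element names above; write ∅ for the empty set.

interior: largest open inside A is {1, 4} (from ∅, {1}, {1, 4})

{1, 4}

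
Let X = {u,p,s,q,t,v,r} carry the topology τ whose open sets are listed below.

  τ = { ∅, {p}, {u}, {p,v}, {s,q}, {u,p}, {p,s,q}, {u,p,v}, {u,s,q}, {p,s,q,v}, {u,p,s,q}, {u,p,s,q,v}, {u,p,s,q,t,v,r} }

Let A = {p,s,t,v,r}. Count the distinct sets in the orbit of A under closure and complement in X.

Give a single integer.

X∖A={u,q}, int(X∖A)={u}, hence cl(A)={p,s,q,t,v,r}
Orbit (k=closure, c=complement):
  1. A     = {p,s,t,v,r}
  2. kA    = {p,s,q,t,v,r}
  3. cA    = {u,q}
  4. ckA   = {u}
  5. kcA   = {u,s,q,t,r}
  6. kckA  = {u,t,r}
  7. ckcA  = {p,v}
  8. ckckA = {p,s,q,v}
  9. kckcA = {p,t,v,r}
  10. ckckcA = {u,s,q}
(closed under both — stop)

10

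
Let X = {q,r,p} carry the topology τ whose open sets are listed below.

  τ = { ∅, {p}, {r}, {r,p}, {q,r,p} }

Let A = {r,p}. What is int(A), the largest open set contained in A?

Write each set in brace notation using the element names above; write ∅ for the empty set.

{r,p}

U open, U⊆A: ∅, {r}, {p}, {r,p}. int(A) = ⋃ = {r,p}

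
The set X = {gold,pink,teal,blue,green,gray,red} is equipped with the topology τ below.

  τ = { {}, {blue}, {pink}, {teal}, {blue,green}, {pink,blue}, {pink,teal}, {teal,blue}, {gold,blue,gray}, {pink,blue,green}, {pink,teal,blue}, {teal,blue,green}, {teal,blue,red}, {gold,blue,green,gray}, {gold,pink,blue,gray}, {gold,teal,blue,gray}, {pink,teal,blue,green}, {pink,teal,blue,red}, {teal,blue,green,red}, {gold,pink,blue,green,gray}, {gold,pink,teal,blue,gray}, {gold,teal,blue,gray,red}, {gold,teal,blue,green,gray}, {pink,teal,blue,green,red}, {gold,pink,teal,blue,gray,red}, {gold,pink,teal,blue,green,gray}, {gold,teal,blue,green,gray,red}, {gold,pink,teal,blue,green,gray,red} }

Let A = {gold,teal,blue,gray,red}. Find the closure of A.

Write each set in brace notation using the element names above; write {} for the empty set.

{gold,teal,blue,green,gray,red}

complement {pink,green}; its interior {pink}; cl(A) = X∖{pink} = {gold,teal,blue,green,gray,red}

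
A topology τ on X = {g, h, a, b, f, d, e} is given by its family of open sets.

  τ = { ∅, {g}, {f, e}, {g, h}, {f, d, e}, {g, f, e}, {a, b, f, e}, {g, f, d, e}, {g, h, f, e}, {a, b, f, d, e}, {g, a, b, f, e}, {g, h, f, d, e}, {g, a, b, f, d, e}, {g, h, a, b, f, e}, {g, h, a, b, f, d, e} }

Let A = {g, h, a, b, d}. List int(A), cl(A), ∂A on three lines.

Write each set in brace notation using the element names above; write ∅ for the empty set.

int(A) = {g, h}
cl(A)  = {g, h, a, b, d}
∂A     = {a, b, d}

U open, U⊆A: ∅, {g}, {g, h}. int(A) = ⋃ = {g, h}
X∖A={f, e}, int(X∖A)={f, e}, hence cl(A)={g, h, a, b, d}
∂A: remove int from cl → {a, b, d}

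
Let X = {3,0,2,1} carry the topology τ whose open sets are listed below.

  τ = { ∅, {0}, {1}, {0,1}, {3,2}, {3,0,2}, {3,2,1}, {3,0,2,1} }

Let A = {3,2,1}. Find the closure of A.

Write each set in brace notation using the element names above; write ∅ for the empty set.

X∖A={0}, int(X∖A)={0}, hence cl(A)={3,2,1}

{3,2,1}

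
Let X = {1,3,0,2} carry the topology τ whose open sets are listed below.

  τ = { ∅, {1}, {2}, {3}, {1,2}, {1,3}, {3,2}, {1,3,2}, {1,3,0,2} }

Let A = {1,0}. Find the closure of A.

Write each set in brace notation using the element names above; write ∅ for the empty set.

{1,0}

cl via duality: int({3,2}) = {3,2}, so X∖{3,2} = {1,0}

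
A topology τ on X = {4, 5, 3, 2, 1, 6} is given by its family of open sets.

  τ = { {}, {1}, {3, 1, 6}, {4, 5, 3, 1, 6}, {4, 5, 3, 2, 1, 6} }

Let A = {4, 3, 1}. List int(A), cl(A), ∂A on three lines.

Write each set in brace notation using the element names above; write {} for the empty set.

U open, U⊆A: {}, {1}. int(A) = ⋃ = {1}
X∖A={5, 2, 6}, int(X∖A)={}, hence cl(A)={4, 5, 3, 2, 1, 6}
∂A: remove int from cl → {4, 5, 3, 2, 6}

int(A) = {1}
cl(A)  = {4, 5, 3, 2, 1, 6}
∂A     = {4, 5, 3, 2, 6}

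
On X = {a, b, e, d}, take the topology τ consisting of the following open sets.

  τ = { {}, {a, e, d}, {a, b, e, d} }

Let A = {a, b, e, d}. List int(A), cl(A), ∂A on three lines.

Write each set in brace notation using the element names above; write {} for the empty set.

open subsets of A: {}, {a, e, d}, {a, b, e, d}; so int(A) = {a, b, e, d}
closure: X∖int(X∖A) = X∖{} = {a, b, e, d}
∂A = {a, b, e, d} minus {a, b, e, d} = {}

int(A) = {a, b, e, d}
cl(A)  = {a, b, e, d}
∂A     = {}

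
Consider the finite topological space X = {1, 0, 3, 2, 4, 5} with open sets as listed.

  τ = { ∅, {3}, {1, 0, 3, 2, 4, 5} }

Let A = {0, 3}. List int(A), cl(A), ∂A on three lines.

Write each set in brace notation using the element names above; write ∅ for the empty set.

int(A) = {3}
cl(A)  = {1, 0, 3, 2, 4, 5}
∂A     = {1, 0, 2, 4, 5}

U open, U⊆A: ∅, {3}. int(A) = ⋃ = {3}
X∖A={1, 2, 4, 5}, int(X∖A)=∅, hence cl(A)={1, 0, 3, 2, 4, 5}
∂A: remove int from cl → {1, 0, 2, 4, 5}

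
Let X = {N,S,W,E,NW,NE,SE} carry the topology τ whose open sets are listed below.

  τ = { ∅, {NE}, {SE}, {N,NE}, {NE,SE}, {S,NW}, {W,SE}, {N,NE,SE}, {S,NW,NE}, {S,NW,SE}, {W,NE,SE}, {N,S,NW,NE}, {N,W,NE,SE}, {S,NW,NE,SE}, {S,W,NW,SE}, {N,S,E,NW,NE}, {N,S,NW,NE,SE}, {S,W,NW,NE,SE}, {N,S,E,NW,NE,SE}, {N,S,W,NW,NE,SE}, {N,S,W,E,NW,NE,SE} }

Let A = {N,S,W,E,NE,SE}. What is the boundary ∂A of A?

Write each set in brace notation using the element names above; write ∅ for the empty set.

{S,E,NW}

opens ⊆ A: ∅, {NE}, {SE}, {NE,SE}, {W,SE}, {N,NE}, {N,NE,SE}, {W,NE,SE}, {N,W,NE,SE}; union → int = {N,W,NE,SE}
complement {NW}; its interior ∅; cl(A) = X∖∅ = {N,S,W,E,NW,NE,SE}
boundary = {N,S,W,E,NW,NE,SE} ∖ {N,W,NE,SE} = {S,E,NW}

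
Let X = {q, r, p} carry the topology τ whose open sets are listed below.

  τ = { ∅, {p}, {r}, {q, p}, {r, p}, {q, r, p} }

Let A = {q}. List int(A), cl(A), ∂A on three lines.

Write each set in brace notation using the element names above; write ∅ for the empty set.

interior: largest open inside A is ∅ (from ∅)
cl via duality: int({r, p}) = {r, p}, so X∖{r, p} = {q}
cl∖int = {q}

int(A) = ∅
cl(A)  = {q}
∂A     = {q}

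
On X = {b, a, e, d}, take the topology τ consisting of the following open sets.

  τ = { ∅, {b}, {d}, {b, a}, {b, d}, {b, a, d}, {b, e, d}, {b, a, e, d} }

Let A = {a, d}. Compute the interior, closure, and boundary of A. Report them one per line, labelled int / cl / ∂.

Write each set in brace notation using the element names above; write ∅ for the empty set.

interior: largest open inside A is {d} (from ∅, {d})
cl via duality: int({b, e}) = {b}, so X∖{b} = {a, e, d}
cl∖int = {a, e}

int(A) = {d}
cl(A)  = {a, e, d}
∂A     = {a, e}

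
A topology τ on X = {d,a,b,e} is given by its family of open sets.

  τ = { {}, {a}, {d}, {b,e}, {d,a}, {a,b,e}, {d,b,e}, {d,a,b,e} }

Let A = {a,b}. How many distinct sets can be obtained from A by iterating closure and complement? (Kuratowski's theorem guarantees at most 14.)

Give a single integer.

cl via duality: int({d,e}) = {d}, so X∖{d} = {a,b,e}
Write k for closure, c for complement:
  1. A     = {a,b}
  2. kA    = {a,b,e}
  3. cA    = {d,e}
  4. ckA   = {d}
  5. kcA   = {d,b,e}
  6. ckcA  = {a}
applying k or c yields no new set

6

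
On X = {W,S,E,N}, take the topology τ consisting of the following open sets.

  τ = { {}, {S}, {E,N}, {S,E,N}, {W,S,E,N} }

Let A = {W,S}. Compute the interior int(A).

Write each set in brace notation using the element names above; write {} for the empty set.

open subsets of A: {}, {S}; so int(A) = {S}

{S}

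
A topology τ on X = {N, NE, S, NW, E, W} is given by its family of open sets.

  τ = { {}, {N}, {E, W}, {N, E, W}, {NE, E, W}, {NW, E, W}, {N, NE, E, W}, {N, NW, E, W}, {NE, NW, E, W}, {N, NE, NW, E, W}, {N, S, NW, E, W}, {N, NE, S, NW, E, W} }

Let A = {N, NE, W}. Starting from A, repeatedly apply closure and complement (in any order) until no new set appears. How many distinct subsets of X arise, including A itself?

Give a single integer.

complement {S, NW, E}; its interior {}; cl(A) = X∖{} = {N, NE, S, NW, E, W}
With k = closure, c = complement:
  1. A     = {N, NE, W}
  2. kA    = {N, NE, S, NW, E, W}
  3. cA    = {S, NW, E}
  4. ckA   = {}
  5. kcA   = {NE, S, NW, E, W}
  6. ckcA  = {N}
  7. kckcA = {N, S}
  8. ckckcA = {NE, NW, E, W}
k, c of each give nothing new

8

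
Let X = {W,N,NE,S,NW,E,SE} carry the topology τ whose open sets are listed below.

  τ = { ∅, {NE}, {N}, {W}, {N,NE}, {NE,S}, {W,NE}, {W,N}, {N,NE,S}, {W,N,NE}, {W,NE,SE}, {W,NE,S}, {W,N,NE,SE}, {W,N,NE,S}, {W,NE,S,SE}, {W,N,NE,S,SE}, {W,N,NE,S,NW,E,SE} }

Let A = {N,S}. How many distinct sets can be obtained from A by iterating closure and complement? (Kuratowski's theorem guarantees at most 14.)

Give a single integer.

8

closure: X∖int(X∖A) = X∖{W,NE,SE} = {N,S,NW,E}
Let k=closure and c=complement:
  1. A     = {N,S}
  2. kA    = {N,S,NW,E}
  3. cA    = {W,NE,NW,E,SE}
  4. ckA   = {W,NE,SE}
  5. kcA   = {W,NE,S,NW,E,SE}
  6. ckcA  = {N}
  7. kckcA = {N,NW,E}
  8. ckckcA = {W,NE,S,SE}
— saturated at 8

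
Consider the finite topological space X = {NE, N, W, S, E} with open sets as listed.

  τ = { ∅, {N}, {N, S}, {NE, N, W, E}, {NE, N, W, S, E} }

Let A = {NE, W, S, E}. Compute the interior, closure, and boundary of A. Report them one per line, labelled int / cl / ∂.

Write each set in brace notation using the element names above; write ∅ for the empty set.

open subsets of A: ∅; so int(A) = ∅
closure: X∖int(X∖A) = X∖{N} = {NE, W, S, E}
∂A = {NE, W, S, E} minus ∅ = {NE, W, S, E}

int(A) = ∅
cl(A)  = {NE, W, S, E}
∂A     = {NE, W, S, E}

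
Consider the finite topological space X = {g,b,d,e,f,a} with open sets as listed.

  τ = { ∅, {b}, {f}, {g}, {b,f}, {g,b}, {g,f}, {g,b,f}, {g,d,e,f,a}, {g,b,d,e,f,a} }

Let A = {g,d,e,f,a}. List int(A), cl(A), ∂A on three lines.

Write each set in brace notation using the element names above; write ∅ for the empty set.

int(A) = {g,d,e,f,a}
cl(A)  = {g,d,e,f,a}
∂A     = ∅

U open, U⊆A: ∅, {f}, {g}, {g,f}, {g,d,e,f,a}. int(A) = ⋃ = {g,d,e,f,a}
X∖A={b}, int(X∖A)={b}, hence cl(A)={g,d,e,f,a}
∂A: remove int from cl → ∅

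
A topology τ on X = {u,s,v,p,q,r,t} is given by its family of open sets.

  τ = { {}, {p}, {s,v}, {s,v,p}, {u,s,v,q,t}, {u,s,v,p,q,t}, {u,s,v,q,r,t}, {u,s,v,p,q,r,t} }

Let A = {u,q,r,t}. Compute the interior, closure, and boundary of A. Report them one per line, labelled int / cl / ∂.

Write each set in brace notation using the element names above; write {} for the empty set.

int(A) = {}
cl(A)  = {u,q,r,t}
∂A     = {u,q,r,t}

interior: largest open inside A is {} (from {})
cl via duality: int({s,v,p}) = {s,v,p}, so X∖{s,v,p} = {u,q,r,t}
cl∖int = {u,q,r,t}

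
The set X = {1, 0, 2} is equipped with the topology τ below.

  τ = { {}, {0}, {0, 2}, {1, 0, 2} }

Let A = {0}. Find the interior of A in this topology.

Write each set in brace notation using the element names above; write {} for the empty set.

open subsets of A: {}, {0}; so int(A) = {0}

{0}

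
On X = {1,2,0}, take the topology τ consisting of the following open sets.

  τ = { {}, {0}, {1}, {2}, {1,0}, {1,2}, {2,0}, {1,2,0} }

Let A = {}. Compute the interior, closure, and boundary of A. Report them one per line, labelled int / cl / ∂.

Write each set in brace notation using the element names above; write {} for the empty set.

int(A) = {}
cl(A)  = {}
∂A     = {}

opens ⊆ A: {}; union → int = {}
complement {1,2,0}; its interior {1,2,0}; cl(A) = X∖{1,2,0} = {}
boundary = {} ∖ {} = {}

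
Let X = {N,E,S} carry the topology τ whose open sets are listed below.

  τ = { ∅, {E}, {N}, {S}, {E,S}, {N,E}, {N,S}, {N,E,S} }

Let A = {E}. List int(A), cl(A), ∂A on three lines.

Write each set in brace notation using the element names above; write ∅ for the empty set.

U open, U⊆A: ∅, {E}. int(A) = ⋃ = {E}
X∖A={N,S}, int(X∖A)={N,S}, hence cl(A)={E}
∂A: remove int from cl → ∅

int(A) = {E}
cl(A)  = {E}
∂A     = ∅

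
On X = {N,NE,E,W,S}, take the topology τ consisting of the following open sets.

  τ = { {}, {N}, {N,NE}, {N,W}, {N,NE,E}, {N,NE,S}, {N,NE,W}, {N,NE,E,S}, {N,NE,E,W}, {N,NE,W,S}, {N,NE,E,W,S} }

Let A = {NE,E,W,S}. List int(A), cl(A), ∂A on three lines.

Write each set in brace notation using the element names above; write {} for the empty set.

int(A) = {}
cl(A)  = {NE,E,W,S}
∂A     = {NE,E,W,S}

open subsets of A: {}; so int(A) = {}
closure: X∖int(X∖A) = X∖{N} = {NE,E,W,S}
∂A = {NE,E,W,S} minus {} = {NE,E,W,S}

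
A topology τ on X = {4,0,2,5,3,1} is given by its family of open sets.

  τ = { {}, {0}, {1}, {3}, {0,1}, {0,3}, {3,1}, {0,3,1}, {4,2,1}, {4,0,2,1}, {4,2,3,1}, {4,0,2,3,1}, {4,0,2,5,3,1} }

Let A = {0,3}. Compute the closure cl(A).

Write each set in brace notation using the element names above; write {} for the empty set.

{0,5,3}

complement {4,2,5,1}; its interior {4,2,1}; cl(A) = X∖{4,2,1} = {0,5,3}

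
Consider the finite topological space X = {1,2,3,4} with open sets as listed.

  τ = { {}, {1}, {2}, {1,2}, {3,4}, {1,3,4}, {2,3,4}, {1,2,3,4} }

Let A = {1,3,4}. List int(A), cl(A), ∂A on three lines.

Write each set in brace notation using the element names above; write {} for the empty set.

opens ⊆ A: {}, {1}, {3,4}, {1,3,4}; union → int = {1,3,4}
complement {2}; its interior {2}; cl(A) = X∖{2} = {1,3,4}
boundary = {1,3,4} ∖ {1,3,4} = {}

int(A) = {1,3,4}
cl(A)  = {1,3,4}
∂A     = {}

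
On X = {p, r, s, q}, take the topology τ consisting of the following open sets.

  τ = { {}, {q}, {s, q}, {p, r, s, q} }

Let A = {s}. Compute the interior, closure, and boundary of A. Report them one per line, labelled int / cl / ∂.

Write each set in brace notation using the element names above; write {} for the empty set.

int(A) = {}
cl(A)  = {p, r, s}
∂A     = {p, r, s}

open subsets of A: {}; so int(A) = {}
closure: X∖int(X∖A) = X∖{q} = {p, r, s}
∂A = {p, r, s} minus {} = {p, r, s}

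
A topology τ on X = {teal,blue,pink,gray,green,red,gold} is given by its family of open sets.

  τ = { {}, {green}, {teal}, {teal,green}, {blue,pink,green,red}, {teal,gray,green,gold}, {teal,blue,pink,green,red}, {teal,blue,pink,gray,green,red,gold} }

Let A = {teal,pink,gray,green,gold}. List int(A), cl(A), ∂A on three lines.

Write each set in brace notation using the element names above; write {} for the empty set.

int(A) = {teal,gray,green,gold}
cl(A)  = {teal,blue,pink,gray,green,red,gold}
∂A     = {blue,pink,red}

interior: largest open inside A is {teal,gray,green,gold} (from {}, {teal}, {green}, {teal,green}, {teal,gray,green,gold})
cl via duality: int({blue,red}) = {}, so X∖{} = {teal,blue,pink,gray,green,red,gold}
cl∖int = {blue,pink,red}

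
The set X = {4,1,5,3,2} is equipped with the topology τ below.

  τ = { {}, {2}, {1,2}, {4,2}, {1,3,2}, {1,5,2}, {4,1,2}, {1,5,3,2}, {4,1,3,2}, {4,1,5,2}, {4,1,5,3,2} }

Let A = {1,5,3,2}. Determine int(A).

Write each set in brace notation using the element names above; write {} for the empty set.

{1,5,3,2}

interior: largest open inside A is {1,5,3,2} (from {}, {2}, {1,2}, {1,3,2}, {1,5,2}, {1,5,3,2})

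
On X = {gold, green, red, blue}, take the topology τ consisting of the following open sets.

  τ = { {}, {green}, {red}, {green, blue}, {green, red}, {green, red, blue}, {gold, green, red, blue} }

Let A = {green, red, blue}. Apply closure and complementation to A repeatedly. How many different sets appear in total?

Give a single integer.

closure: X∖int(X∖A) = X∖{} = {gold, green, red, blue}
Let k=closure and c=complement:
  1. A     = {green, red, blue}
  2. kA    = {gold, green, red, blue}
  3. cA    = {gold}
  4. ckA   = {}
— saturated at 4

4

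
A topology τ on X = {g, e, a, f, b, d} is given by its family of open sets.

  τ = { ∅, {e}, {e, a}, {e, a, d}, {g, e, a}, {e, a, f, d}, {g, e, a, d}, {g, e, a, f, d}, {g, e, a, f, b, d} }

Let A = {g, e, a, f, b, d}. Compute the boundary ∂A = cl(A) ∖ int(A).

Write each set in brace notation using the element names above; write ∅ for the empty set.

U open, U⊆A: ∅, {e}, {e, a}, {g, e, a}, {e, a, d}, {g, e, a, d}, {e, a, f, d}, {g, e, a, f, d}, {g, e, a, f, b, d}. int(A) = ⋃ = {g, e, a, f, b, d}
X∖A=∅, int(X∖A)=∅, hence cl(A)={g, e, a, f, b, d}
∂A: remove int from cl → ∅

∅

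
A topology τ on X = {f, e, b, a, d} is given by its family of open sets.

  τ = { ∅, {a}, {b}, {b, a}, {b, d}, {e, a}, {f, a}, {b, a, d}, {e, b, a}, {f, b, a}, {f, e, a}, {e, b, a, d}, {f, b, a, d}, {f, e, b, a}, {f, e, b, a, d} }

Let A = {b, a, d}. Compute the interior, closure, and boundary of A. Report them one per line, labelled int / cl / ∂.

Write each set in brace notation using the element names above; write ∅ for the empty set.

int(A) = {b, a, d}
cl(A)  = {f, e, b, a, d}
∂A     = {f, e}

open subsets of A: ∅, {b}, {a}, {b, a}, {b, d}, {b, a, d}; so int(A) = {b, a, d}
closure: X∖int(X∖A) = X∖∅ = {f, e, b, a, d}
∂A = {f, e, b, a, d} minus {b, a, d} = {f, e}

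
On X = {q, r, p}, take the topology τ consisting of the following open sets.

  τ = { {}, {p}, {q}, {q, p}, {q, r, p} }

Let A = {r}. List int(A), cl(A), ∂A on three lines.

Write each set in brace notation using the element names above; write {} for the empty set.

int(A) = {}
cl(A)  = {r}
∂A     = {r}

opens ⊆ A: {}; union → int = {}
complement {q, p}; its interior {q, p}; cl(A) = X∖{q, p} = {r}
boundary = {r} ∖ {} = {r}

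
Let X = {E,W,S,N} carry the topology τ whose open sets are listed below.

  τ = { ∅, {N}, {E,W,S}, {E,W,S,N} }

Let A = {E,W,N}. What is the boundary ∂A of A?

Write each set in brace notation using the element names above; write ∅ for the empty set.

opens ⊆ A: ∅, {N}; union → int = {N}
complement {S}; its interior ∅; cl(A) = X∖∅ = {E,W,S,N}
boundary = {E,W,S,N} ∖ {N} = {E,W,S}

{E,W,S}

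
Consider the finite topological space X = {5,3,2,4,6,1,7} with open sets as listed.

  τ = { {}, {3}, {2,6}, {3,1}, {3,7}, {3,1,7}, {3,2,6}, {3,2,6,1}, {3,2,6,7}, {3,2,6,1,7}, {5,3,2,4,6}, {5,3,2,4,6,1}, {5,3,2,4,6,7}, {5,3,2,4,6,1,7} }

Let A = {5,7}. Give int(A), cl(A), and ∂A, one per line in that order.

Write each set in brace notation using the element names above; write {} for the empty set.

int(A) = {}
cl(A)  = {5,4,7}
∂A     = {5,4,7}

opens ⊆ A: {}; union → int = {}
complement {3,2,4,6,1}; its interior {3,2,6,1}; cl(A) = X∖{3,2,6,1} = {5,4,7}
boundary = {5,4,7} ∖ {} = {5,4,7}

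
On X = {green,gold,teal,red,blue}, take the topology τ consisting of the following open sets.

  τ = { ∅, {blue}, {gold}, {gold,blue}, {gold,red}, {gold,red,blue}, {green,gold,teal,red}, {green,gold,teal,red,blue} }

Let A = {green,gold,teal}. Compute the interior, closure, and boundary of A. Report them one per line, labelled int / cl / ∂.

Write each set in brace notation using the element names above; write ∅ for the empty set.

int(A) = {gold}
cl(A)  = {green,gold,teal,red}
∂A     = {green,teal,red}

interior: largest open inside A is {gold} (from ∅, {gold})
cl via duality: int({red,blue}) = {blue}, so X∖{blue} = {green,gold,teal,red}
cl∖int = {green,teal,red}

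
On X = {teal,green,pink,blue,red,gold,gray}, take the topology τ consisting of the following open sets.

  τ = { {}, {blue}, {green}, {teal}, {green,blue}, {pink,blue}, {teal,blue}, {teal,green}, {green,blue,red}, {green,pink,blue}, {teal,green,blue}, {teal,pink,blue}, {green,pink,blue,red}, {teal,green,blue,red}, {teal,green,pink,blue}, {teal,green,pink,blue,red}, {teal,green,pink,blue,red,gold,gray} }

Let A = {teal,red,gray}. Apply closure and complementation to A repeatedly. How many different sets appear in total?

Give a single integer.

closure: X∖int(X∖A) = X∖{green,pink,blue} = {teal,red,gold,gray}
Let k=closure and c=complement:
  1. A     = {teal,red,gray}
  2. kA    = {teal,red,gold,gray}
  3. cA    = {green,pink,blue,gold}
  4. ckA   = {green,pink,blue}
  5. kcA   = {green,pink,blue,red,gold,gray}
  6. ckcA  = {teal}
  7. kckcA = {teal,gold,gray}
  8. ckckcA = {green,pink,blue,red}
— saturated at 8

8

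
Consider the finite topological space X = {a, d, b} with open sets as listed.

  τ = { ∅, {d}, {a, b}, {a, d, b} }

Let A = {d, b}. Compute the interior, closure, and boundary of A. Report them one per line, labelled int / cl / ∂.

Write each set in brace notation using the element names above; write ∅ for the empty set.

U open, U⊆A: ∅, {d}. int(A) = ⋃ = {d}
X∖A={a}, int(X∖A)=∅, hence cl(A)={a, d, b}
∂A: remove int from cl → {a, b}

int(A) = {d}
cl(A)  = {a, d, b}
∂A     = {a, b}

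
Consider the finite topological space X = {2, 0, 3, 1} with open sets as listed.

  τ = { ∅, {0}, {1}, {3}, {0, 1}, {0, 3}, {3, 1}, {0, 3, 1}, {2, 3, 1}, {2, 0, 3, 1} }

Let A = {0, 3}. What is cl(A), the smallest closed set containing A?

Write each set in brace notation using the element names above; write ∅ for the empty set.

{2, 0, 3}

complement {2, 1}; its interior {1}; cl(A) = X∖{1} = {2, 0, 3}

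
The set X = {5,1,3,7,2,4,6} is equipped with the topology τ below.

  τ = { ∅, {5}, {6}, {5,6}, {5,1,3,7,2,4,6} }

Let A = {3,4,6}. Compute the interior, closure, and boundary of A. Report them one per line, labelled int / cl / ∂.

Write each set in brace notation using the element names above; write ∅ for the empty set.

int(A) = {6}
cl(A)  = {1,3,7,2,4,6}
∂A     = {1,3,7,2,4}

interior: largest open inside A is {6} (from ∅, {6})
cl via duality: int({5,1,7,2}) = {5}, so X∖{5} = {1,3,7,2,4,6}
cl∖int = {1,3,7,2,4}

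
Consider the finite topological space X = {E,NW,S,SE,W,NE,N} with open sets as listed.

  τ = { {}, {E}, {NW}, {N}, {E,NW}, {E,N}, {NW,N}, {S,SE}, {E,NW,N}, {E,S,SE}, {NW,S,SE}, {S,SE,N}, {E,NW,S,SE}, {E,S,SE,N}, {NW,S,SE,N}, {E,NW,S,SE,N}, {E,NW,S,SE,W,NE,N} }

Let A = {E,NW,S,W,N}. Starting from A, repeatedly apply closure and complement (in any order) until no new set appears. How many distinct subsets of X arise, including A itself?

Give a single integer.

X∖A={SE,NE}, int(X∖A)={}, hence cl(A)={E,NW,S,SE,W,NE,N}
Orbit (k=closure, c=complement):
  1. A     = {E,NW,S,W,N}
  2. kA    = {E,NW,S,SE,W,NE,N}
  3. cA    = {SE,NE}
  4. ckA   = {}
  5. kcA   = {S,SE,W,NE}
  6. ckcA  = {E,NW,N}
  7. kckcA = {E,NW,W,NE,N}
  8. ckckcA = {S,SE}
(closed under both — stop)

8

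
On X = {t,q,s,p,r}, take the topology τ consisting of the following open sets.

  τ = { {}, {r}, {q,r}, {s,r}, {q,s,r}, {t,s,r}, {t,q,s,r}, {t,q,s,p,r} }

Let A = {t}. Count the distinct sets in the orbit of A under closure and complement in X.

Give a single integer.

6

X∖A={q,s,p,r}, int(X∖A)={q,s,r}, hence cl(A)={t,p}
Orbit (k=closure, c=complement):
  1. A     = {t}
  2. kA    = {t,p}
  3. cA    = {q,s,p,r}
  4. ckA   = {q,s,r}
  5. kcA   = {t,q,s,p,r}
  6. ckcA  = {}
(closed under both — stop)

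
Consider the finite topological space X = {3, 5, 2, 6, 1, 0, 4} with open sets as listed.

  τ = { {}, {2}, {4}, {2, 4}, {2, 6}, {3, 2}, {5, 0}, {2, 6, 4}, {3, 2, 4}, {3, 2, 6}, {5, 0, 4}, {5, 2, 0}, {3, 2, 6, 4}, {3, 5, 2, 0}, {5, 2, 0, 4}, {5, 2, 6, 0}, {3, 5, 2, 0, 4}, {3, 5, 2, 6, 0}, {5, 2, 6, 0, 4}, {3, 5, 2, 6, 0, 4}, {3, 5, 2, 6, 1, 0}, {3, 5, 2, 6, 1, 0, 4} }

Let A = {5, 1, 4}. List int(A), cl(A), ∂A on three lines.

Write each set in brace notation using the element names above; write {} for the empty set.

int(A) = {4}
cl(A)  = {5, 1, 0, 4}
∂A     = {5, 1, 0}

interior: largest open inside A is {4} (from {}, {4})
cl via duality: int({3, 2, 6, 0}) = {3, 2, 6}, so X∖{3, 2, 6} = {5, 1, 0, 4}
cl∖int = {5, 1, 0}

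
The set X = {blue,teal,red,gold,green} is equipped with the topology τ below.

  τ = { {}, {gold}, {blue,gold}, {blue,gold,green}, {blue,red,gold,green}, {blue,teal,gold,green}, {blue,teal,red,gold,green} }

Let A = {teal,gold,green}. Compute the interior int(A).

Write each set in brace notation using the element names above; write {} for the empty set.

interior: largest open inside A is {gold} (from {}, {gold})

{gold}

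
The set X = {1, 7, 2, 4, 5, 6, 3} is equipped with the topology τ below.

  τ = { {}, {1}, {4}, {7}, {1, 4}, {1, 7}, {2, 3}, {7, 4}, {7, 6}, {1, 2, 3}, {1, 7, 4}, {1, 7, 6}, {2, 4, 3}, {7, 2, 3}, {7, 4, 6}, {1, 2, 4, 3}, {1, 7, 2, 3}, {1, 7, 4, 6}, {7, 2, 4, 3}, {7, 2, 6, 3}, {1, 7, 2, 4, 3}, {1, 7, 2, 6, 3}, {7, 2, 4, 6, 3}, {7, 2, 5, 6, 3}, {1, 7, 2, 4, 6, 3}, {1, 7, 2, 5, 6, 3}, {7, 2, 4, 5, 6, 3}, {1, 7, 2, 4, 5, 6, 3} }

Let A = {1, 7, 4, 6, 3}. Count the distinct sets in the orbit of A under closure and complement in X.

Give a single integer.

X∖A={2, 5}, int(X∖A)={}, hence cl(A)={1, 7, 2, 4, 5, 6, 3}
Orbit (k=closure, c=complement):
  1. A     = {1, 7, 4, 6, 3}
  2. kA    = {1, 7, 2, 4, 5, 6, 3}
  3. cA    = {2, 5}
  4. ckA   = {}
  5. kcA   = {2, 5, 3}
  6. ckcA  = {1, 7, 4, 6}
  7. kckcA = {1, 7, 4, 5, 6}
  8. ckckcA = {2, 3}
(closed under both — stop)

8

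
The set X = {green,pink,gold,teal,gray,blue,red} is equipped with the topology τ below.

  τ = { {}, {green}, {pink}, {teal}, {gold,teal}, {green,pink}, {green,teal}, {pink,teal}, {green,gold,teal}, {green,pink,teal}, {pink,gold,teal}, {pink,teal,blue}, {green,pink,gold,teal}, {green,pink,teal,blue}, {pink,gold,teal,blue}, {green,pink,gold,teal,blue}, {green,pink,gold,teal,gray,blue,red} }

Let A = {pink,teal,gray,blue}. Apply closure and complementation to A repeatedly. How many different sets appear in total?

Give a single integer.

8

closure: X∖int(X∖A) = X∖{green} = {pink,gold,teal,gray,blue,red}
Let k=closure and c=complement:
  1. A     = {pink,teal,gray,blue}
  2. kA    = {pink,gold,teal,gray,blue,red}
  3. cA    = {green,gold,red}
  4. ckA   = {green}
  5. kcA   = {green,gold,gray,red}
  6. kckA  = {green,gray,red}
  7. ckcA  = {pink,teal,blue}
  8. ckckA = {pink,gold,teal,blue}
— saturated at 8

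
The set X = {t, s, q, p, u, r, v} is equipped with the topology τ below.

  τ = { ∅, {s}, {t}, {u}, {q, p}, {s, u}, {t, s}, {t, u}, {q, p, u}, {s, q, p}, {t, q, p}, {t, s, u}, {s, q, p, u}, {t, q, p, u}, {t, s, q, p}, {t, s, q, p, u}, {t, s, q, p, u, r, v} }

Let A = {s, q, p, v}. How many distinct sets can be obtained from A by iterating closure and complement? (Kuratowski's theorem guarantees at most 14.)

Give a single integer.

complement {t, u, r}; its interior {t, u}; cl(A) = X∖{t, u} = {s, q, p, r, v}
With k = closure, c = complement:
  1. A     = {s, q, p, v}
  2. kA    = {s, q, p, r, v}
  3. cA    = {t, u, r}
  4. ckA   = {t, u}
  5. kcA   = {t, u, r, v}
  6. ckcA  = {s, q, p}
k, c of each give nothing new

6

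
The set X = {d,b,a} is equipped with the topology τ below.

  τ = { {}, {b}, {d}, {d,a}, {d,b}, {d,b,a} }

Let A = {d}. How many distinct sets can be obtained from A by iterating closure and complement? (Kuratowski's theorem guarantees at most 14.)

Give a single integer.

4

complement {b,a}; its interior {b}; cl(A) = X∖{b} = {d,a}
With k = closure, c = complement:
  1. A     = {d}
  2. kA    = {d,a}
  3. cA    = {b,a}
  4. ckA   = {b}
k, c of each give nothing new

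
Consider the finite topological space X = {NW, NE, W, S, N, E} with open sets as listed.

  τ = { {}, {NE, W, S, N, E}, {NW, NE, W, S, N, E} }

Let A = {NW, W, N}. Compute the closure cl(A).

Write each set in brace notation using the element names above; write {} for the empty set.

complement {NE, S, E}; its interior {}; cl(A) = X∖{} = {NW, NE, W, S, N, E}

{NW, NE, W, S, N, E}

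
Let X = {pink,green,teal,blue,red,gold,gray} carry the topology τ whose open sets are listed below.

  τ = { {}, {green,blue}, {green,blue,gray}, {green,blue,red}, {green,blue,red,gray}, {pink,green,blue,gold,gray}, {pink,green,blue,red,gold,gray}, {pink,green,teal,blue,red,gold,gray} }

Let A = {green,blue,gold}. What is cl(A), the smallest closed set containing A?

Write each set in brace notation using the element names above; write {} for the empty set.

{pink,green,teal,blue,red,gold,gray}

complement {pink,teal,red,gray}; its interior {}; cl(A) = X∖{} = {pink,green,teal,blue,red,gold,gray}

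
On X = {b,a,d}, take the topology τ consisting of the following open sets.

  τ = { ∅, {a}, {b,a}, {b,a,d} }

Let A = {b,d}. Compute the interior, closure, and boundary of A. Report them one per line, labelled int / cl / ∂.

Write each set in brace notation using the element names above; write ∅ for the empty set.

open subsets of A: ∅; so int(A) = ∅
closure: X∖int(X∖A) = X∖{a} = {b,d}
∂A = {b,d} minus ∅ = {b,d}

int(A) = ∅
cl(A)  = {b,d}
∂A     = {b,d}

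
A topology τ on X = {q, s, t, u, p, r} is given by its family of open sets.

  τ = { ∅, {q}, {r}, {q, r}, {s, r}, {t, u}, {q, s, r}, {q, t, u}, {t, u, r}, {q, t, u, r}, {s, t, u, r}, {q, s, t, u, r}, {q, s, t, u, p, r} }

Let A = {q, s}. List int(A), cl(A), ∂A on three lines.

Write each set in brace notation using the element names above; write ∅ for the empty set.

opens ⊆ A: ∅, {q}; union → int = {q}
complement {t, u, p, r}; its interior {t, u, r}; cl(A) = X∖{t, u, r} = {q, s, p}
boundary = {q, s, p} ∖ {q} = {s, p}

int(A) = {q}
cl(A)  = {q, s, p}
∂A     = {s, p}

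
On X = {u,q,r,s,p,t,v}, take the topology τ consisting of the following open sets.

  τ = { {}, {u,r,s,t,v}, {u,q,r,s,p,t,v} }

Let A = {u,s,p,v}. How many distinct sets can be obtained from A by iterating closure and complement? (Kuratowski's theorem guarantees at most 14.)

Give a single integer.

4

closure: X∖int(X∖A) = X∖{} = {u,q,r,s,p,t,v}
Let k=closure and c=complement:
  1. A     = {u,s,p,v}
  2. kA    = {u,q,r,s,p,t,v}
  3. cA    = {q,r,t}
  4. ckA   = {}
— saturated at 4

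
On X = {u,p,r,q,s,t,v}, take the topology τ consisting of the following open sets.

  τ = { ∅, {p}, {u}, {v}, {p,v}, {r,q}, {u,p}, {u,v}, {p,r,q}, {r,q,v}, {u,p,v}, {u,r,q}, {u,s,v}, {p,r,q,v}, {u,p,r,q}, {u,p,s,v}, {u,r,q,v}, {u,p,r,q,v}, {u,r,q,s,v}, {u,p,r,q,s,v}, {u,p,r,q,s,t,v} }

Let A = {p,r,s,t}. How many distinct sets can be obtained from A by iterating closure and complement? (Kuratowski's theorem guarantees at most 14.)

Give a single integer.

12

closure: X∖int(X∖A) = X∖{u,v} = {p,r,q,s,t}
Let k=closure and c=complement:
  1. A     = {p,r,s,t}
  2. kA    = {p,r,q,s,t}
  3. cA    = {u,q,v}
  4. ckA   = {u,v}
  5. kcA   = {u,r,q,s,t,v}
  6. kckA  = {u,s,t,v}
  7. ckcA  = {p}
  8. ckckA = {p,r,q}
  9. kckcA = {p,t}
  10. kckckA = {p,r,q,t}
  11. ckckcA = {u,r,q,s,v}
  12. ckckckA = {u,s,v}
— saturated at 12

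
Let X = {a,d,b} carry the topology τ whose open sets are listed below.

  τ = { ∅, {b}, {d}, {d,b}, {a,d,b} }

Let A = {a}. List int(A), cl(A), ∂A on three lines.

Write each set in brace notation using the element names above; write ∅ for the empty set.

int(A) = ∅
cl(A)  = {a}
∂A     = {a}

U open, U⊆A: ∅. int(A) = ⋃ = ∅
X∖A={d,b}, int(X∖A)={d,b}, hence cl(A)={a}
∂A: remove int from cl → {a}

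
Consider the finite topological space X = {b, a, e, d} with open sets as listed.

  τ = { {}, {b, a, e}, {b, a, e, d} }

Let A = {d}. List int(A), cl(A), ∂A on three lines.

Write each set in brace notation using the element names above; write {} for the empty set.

int(A) = {}
cl(A)  = {d}
∂A     = {d}

interior: largest open inside A is {} (from {})
cl via duality: int({b, a, e}) = {b, a, e}, so X∖{b, a, e} = {d}
cl∖int = {d}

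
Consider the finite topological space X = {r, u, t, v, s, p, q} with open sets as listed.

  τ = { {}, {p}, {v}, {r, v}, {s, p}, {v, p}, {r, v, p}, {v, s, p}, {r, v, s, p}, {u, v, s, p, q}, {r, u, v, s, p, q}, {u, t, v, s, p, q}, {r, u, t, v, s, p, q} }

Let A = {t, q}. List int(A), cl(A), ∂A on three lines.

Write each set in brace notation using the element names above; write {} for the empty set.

int(A) = {}
cl(A)  = {u, t, q}
∂A     = {u, t, q}

interior: largest open inside A is {} (from {})
cl via duality: int({r, u, v, s, p}) = {r, v, s, p}, so X∖{r, v, s, p} = {u, t, q}
cl∖int = {u, t, q}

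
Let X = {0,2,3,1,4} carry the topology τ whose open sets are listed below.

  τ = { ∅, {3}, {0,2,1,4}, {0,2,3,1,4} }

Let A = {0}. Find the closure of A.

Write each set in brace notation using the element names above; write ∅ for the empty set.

complement {2,3,1,4}; its interior {3}; cl(A) = X∖{3} = {0,2,1,4}

{0,2,1,4}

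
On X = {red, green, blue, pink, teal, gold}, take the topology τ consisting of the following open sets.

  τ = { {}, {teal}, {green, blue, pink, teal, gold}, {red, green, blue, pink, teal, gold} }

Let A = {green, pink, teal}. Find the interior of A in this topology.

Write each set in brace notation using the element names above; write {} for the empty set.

{teal}

U open, U⊆A: {}, {teal}. int(A) = ⋃ = {teal}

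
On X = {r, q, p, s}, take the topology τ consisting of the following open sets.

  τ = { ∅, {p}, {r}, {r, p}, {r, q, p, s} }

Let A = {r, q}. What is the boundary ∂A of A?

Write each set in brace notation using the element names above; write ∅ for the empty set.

{q, s}

open subsets of A: ∅, {r}; so int(A) = {r}
closure: X∖int(X∖A) = X∖{p} = {r, q, s}
∂A = {r, q, s} minus {r} = {q, s}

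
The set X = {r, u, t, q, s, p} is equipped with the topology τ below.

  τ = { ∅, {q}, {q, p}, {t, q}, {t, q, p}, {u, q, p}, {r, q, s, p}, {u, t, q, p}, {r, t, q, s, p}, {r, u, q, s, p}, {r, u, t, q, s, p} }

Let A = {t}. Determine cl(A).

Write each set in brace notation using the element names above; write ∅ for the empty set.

complement {r, u, q, s, p}; its interior {r, u, q, s, p}; cl(A) = X∖{r, u, q, s, p} = {t}

{t}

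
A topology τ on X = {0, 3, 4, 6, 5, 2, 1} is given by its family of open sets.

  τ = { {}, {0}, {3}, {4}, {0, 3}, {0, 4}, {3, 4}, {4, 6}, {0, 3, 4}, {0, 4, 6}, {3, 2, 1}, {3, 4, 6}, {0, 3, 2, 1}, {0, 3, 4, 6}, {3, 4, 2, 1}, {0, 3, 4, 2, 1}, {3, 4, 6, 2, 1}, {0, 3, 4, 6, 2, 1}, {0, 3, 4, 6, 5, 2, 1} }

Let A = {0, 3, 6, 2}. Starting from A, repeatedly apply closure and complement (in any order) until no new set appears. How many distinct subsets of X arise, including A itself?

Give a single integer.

10

cl via duality: int({4, 5, 1}) = {4}, so X∖{4} = {0, 3, 6, 5, 2, 1}
Write k for closure, c for complement:
  1. A     = {0, 3, 6, 2}
  2. kA    = {0, 3, 6, 5, 2, 1}
  3. cA    = {4, 5, 1}
  4. ckA   = {4}
  5. kcA   = {4, 6, 5, 2, 1}
  6. kckA  = {4, 6, 5}
  7. ckcA  = {0, 3}
  8. ckckA = {0, 3, 2, 1}
  9. kckcA = {0, 3, 5, 2, 1}
  10. ckckcA = {4, 6}
applying k or c yields no new set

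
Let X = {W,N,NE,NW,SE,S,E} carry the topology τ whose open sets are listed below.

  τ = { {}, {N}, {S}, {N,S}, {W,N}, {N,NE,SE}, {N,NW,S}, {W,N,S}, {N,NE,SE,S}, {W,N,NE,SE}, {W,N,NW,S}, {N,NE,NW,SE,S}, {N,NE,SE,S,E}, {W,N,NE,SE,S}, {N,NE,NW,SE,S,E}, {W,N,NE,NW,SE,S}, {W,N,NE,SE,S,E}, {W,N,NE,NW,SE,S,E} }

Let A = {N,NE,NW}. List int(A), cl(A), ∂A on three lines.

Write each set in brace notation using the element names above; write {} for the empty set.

int(A) = {N}
cl(A)  = {W,N,NE,NW,SE,E}
∂A     = {W,NE,NW,SE,E}

interior: largest open inside A is {N} (from {}, {N})
cl via duality: int({W,SE,S,E}) = {S}, so X∖{S} = {W,N,NE,NW,SE,E}
cl∖int = {W,NE,NW,SE,E}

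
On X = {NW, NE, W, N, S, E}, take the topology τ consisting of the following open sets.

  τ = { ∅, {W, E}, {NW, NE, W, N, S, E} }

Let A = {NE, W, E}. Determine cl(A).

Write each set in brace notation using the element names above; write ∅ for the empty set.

{NW, NE, W, N, S, E}

cl via duality: int({NW, N, S}) = ∅, so X∖∅ = {NW, NE, W, N, S, E}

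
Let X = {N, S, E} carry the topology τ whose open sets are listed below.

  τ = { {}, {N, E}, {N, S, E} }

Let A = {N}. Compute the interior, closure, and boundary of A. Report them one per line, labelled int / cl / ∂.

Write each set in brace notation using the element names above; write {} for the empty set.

open subsets of A: {}; so int(A) = {}
closure: X∖int(X∖A) = X∖{} = {N, S, E}
∂A = {N, S, E} minus {} = {N, S, E}

int(A) = {}
cl(A)  = {N, S, E}
∂A     = {N, S, E}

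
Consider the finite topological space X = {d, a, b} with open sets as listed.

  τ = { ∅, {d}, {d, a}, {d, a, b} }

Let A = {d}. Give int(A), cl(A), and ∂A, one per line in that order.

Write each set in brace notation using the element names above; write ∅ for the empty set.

opens ⊆ A: ∅, {d}; union → int = {d}
complement {a, b}; its interior ∅; cl(A) = X∖∅ = {d, a, b}
boundary = {d, a, b} ∖ {d} = {a, b}

int(A) = {d}
cl(A)  = {d, a, b}
∂A     = {a, b}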